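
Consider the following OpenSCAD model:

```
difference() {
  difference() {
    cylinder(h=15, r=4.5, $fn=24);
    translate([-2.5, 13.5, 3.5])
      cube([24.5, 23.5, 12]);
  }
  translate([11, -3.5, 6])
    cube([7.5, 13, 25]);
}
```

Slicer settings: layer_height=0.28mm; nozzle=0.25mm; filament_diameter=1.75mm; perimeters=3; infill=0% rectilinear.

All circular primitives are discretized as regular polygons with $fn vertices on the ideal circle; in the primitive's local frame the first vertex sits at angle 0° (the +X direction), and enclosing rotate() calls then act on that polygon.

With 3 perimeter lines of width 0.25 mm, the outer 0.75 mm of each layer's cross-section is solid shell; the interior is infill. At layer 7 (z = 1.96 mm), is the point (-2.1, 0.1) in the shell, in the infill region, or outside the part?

infill

At z = 1.96 mm: the r=4.5 cylinder contributes a regular 24-gon of circumradius 4.5; the cube at (-2.5, 13.5) is not intersected at this z (z outside [3.5, 15.5]); Taking the first minus the rest: none of the subtracted shapes is present at this height, so the r=4.5 cylinder is unchanged — 1 connected region; the cube at (11, -3.5) is absent (z outside [6, 31]); Taking the first minus the rest: none of the subtracted shapes is present at this height, so the result so far is unchanged — 1 connected region. Overall, the cross-section is a single solid region. The nearest boundary edge runs (-4.35, 1.16)→(-4.50, 0.00); distance from the point to it = 2.37 mm. The point is inside the cross-section and 2.37 mm from the nearest boundary — more than the 0.75 mm shell width (3 × 0.25), so it's in the infill interior.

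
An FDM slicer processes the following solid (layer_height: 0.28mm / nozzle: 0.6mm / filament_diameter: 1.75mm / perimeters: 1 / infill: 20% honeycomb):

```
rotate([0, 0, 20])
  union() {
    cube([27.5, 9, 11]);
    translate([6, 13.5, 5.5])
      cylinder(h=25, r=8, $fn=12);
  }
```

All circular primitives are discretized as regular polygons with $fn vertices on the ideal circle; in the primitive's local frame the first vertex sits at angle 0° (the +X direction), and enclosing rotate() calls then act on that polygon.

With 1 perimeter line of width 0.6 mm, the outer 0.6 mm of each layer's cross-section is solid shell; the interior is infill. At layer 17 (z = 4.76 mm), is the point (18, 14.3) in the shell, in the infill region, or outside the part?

infill

At z = 4.76 mm: the 27.5×9 cube contributes its full rectangle; the cylinder at (6, 13.5) does not reach this height (z outside [5.5, 30.5]); Combining (union): only the 27.5×9 cube is present, so the union is just that shape — 1 connected region; (whole slice rotated 20° about Z — lengths, areas and connectivity unchanged). Overall, the cross-section is a single solid region. Undo the 20° rotation: the query point maps to (21.805, 7.281) in the un-rotated model frame. The nearest boundary edge runs (27.50, 9.00)→(0.00, 9.00); distance from the point to it = 1.72 mm. The point is inside the cross-section and 1.72 mm from the nearest boundary — more than the 0.6 mm shell width (1 × 0.6), so it's in the infill interior.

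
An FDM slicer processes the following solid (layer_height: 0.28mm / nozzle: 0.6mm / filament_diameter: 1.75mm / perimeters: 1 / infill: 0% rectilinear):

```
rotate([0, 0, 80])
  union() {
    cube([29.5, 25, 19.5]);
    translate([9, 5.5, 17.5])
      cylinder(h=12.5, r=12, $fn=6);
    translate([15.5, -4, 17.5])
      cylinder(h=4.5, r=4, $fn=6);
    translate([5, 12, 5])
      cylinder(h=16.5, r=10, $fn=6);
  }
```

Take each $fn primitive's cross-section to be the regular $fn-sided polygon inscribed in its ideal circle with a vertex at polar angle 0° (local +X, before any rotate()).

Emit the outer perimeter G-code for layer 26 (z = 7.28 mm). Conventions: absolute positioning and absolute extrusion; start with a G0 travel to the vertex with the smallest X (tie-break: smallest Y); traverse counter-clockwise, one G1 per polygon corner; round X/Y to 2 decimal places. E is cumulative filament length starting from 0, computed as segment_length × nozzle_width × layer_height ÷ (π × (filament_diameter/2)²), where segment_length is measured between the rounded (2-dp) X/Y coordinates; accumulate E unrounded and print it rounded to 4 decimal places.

G0 X-24.62 Y4.34 Z7.28
G1 X-20.35 Y3.59 E0.3028
G1 X-12.69 Y-2.84 E1.0013
G1 X-3.29 Y0.58 E1.7000
G1 X0.00 Y0.00 E1.9333
G1 X5.12 Y29.05 E3.9936
G1 X-19.50 Y33.39 E5.7398
G1 X-24.62 Y4.34 E7.8001

At z = 7.28 mm: the 29.5×25 cube contributes its full rectangle; the cylinder at (9, 5.5) is not intersected at this z (z outside [17.5, 30]); the cylinder at (15.5, -4) is absent (z outside [17.5, 22]); the cylinder at (5, 12): section is a regular 6-gon, circumradius r=10; Merging all regions: the regions partially overlap (shared area 216.51 mm²), so overlapping operands fuse into one piece — 1 connected region; (whole slice rotated 80° about Z — lengths, areas and connectivity unchanged). The outline is a single polygon with 7 vertices. Extrusion per mm of travel: 0.6 × 0.28 / (π × 0.875²) = 0.069846. Accumulating E over each segment gives final E = 7.8001.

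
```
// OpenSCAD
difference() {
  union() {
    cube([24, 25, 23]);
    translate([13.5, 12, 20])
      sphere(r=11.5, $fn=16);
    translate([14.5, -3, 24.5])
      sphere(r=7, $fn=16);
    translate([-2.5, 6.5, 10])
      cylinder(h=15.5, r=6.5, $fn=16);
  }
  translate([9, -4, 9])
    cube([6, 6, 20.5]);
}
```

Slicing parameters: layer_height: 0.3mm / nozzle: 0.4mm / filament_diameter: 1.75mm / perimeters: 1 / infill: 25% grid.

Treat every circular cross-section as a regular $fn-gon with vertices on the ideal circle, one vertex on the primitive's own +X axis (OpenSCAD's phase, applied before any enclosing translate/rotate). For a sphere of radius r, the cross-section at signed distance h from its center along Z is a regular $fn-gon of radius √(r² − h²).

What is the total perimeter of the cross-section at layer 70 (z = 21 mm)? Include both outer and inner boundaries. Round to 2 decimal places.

At z = 21 mm: the 24×25 cube contributes its full rectangle (perimeter 98.00 mm); the sphere at (13.5, 12): section is a regular 16-gon, circumradius = √(r²−h²) = √(11.5²−1²) = 11.456 (perimeter = 2·16·11.456·sin(180°/16) = 71.52 mm); the sphere at (14.5, -3): section is a regular 16-gon, circumradius = √(r²−h²) = √(7²−3.5²) = 6.062 (perimeter = 2·16·6.062·sin(180°/16) = 37.85 mm); the r=6.5 cylinder at (-2.5, 6.5) contributes a regular 16-gon of circumradius 6.5 (perimeter = 2·16·6.500·sin(180°/16) = 40.58 mm); Merging all regions: the regions partially overlap (shared area 452.55 mm²), so the edge portions inside another operand are dropped and the merged outline is re-measured after clipping — boundary = 126.62 mm; the cube at (9, -4) (footprint 6×6) is included at this height (perimeter 24.00 mm); After the difference (first − rest): starting from the result so far, the 6×6 cube at (9, -4) partially overlaps it — only the 35.91 mm² overlap (of its 36.00 mm²) is removed, clipping the outline — boundary = 149.10 mm. Overall, the cross-section is a single solid region. Total boundary length (outer) = 149.10 mm.

149.10 mm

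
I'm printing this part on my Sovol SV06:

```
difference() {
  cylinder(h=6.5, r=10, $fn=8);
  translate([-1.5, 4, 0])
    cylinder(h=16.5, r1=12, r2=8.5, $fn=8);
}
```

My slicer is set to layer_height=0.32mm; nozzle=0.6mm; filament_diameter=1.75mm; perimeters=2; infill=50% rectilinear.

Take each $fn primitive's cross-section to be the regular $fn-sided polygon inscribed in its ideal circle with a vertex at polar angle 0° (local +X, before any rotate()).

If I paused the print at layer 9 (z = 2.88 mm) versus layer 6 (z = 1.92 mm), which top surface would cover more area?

Layer 9 (z = 2.88): the cylinder: section is a regular 8-gon, circumradius r=10 (area = (8/2)·10.000²·sin(360°/8) = 282.84 mm²); the cone at (-1.5, 4): at t=0.175 of its height the radius interpolates to r₁+(r₂−r₁)t = 11.389, giving a regular 8-gon of that circumradius (area = (8/2)·11.389²·sin(360°/8) = 366.88 mm²); Subtracting the remaining from the first: starting from the r=10 cylinder (282.84 mm²), the cone at (-1.5, 4) partially overlaps it — only the 233.12 mm² overlap (of its 366.88 mm²) is removed, clipping the outline — area = 49.73 mm². So its area = 49.73 mm². Layer 6 (z = 1.92): the r=10 cylinder gives a regular 8-gon of circumradius 10 (constant along its height) (area = (8/2)·10.000²·sin(360°/8) = 282.84 mm²); the cone at (-1.5, 4) contributes a regular 8-gon of circumradius 11.593 (interpolated between r1=12 and r2=8.5 at t=0.116) (area = (8/2)·11.593²·sin(360°/8) = 380.12 mm²); Subtracting the remaining from the first: starting from the r=10 cylinder (282.84 mm²), the cone at (-1.5, 4) partially overlaps it — only the 237.35 mm² overlap (of its 380.12 mm²) is removed, clipping the outline — area = 45.50 mm². So its area = 45.50 mm². Layer 9 is larger (49.73 vs 45.50 mm²).

layer 9 (z = 2.88 mm)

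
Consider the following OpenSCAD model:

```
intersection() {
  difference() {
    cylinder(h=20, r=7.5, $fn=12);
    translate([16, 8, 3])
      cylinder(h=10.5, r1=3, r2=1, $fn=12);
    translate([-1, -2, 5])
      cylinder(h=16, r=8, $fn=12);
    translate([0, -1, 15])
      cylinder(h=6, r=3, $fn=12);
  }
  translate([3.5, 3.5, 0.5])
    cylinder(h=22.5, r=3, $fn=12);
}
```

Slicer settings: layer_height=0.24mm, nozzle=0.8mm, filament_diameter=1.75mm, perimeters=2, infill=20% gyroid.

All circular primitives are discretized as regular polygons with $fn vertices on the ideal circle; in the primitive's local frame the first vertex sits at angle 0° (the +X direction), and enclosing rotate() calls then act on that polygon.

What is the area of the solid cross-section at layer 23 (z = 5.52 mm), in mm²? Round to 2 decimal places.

At z = 5.52 mm: the r=7.5 cylinder contributes a regular 12-gon of circumradius 7.5 (area = (12/2)·7.500²·sin(360°/12) = 168.75 mm²); the cone at (16, 8): at t=0.240 of its height the radius interpolates to r₁+(r₂−r₁)t = 2.520, giving a regular 12-gon of that circumradius (area = (12/2)·2.520²·sin(360°/12) = 19.05 mm²); the cylinder at (-1, -2): section is a regular 12-gon, circumradius r=8 (area = (12/2)·8.000²·sin(360°/12) = 192.00 mm²); the cylinder at (0, -1) is absent (z outside [15, 21]); After the difference (first − rest): starting from the r=7.5 cylinder (168.75 mm²), the cone at (16, 8) misses the remaining region (no effect); the r=8 cylinder at (-1, -2) partially overlaps it — only the 145.88 mm² overlap (of its 192.00 mm²) is removed, clipping the outline — area = 22.87 mm²; the r=3 cylinder at (3.5, 3.5) gives a regular 12-gon of circumradius 3 (constant along its height) (area = (12/2)·3.000²·sin(360°/12) = 27.00 mm²); Taking the intersection: the r=3 cylinder at (3.5, 3.5) partially overlaps the result so far; clipping to the common part keeps 8.81 mm² — area = 8.81 mm². Overall, the cross-section is a single solid region. Net area = 8.81 mm².

8.81 mm²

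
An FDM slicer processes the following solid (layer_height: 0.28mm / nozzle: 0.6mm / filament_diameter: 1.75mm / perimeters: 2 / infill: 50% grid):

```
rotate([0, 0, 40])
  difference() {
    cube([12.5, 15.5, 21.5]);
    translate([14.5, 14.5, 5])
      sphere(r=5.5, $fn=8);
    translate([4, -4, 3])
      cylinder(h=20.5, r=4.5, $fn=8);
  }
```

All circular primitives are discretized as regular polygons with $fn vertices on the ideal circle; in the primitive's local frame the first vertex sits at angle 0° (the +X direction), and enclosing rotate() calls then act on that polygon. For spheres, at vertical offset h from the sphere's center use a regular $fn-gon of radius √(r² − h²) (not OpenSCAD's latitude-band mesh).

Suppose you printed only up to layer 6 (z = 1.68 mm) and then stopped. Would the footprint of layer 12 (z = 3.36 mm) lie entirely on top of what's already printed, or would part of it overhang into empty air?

Compare the two slices. At z = 1.68: the cube (footprint 12.5×15.5) is included at this height (area 193.75 mm²); the sphere at (14.5, 14.5): section is a regular 8-gon, circumradius = √(r²−h²) = √(5.5²−3.32²) = 4.385 (area = (8/2)·4.385²·sin(360°/8) = 54.38 mm²); the cylinder at (4, -4) does not reach this height (z outside [3, 23.5]); After the difference (first − rest): starting from the 12.5×15.5 cube (193.75 mm²), the r=5.5 sphere at (14.5, 14.5) partially overlaps it — only the 7.83 mm² overlap (of its 54.38 mm²) is removed, clipping the outline — area = 185.92 mm²; (whole slice rotated 40° about Z — lengths, areas and connectivity unchanged). At z = 3.36: the cube (footprint 12.5×15.5) is included at this height (area 193.75 mm²); the sphere at (14.5, 14.5): section is a regular 8-gon, circumradius = √(r²−h²) = √(5.5²−1.64²) = 5.250 (area = (8/2)·5.250²·sin(360°/8) = 77.95 mm²); the r=4.5 cylinder at (4, -4) contributes a regular 8-gon of circumradius 4.5 (area = (8/2)·4.500²·sin(360°/8) = 57.28 mm²); After the difference (first − rest): starting from the 12.5×15.5 cube (193.75 mm²), the r=5.5 sphere at (14.5, 14.5) partially overlaps it — only the 12.86 mm² overlap (of its 77.95 mm²) is removed, clipping the outline; the r=4.5 cylinder at (4, -4) partially overlaps it — only the 0.60 mm² overlap (of its 57.28 mm²) is removed, clipping the outline — area = 180.29 mm²; (whole slice rotated 40° about Z — lengths, areas and connectivity unchanged). Checking containment: the cross-section at z = 3.36 is a subset of the cross-section at z = 1.68.

entirely on top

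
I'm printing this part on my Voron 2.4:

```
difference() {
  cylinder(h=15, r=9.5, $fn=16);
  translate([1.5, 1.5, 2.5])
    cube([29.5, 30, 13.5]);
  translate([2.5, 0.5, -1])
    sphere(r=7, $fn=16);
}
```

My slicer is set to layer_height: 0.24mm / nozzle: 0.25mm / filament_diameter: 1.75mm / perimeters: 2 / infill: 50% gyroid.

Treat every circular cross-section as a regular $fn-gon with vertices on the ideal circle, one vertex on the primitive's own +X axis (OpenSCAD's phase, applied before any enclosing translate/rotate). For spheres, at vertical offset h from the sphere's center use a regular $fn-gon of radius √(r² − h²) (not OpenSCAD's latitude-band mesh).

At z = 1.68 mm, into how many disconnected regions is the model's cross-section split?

1

At z = 1.68 mm: the r=9.5 cylinder contributes a regular 16-gon of circumradius 9.5; the cube at (1.5, 1.5) does not reach this height (z outside [2.5, 16]); the sphere at (2.5, 0.5): section is a regular 16-gon, circumradius = √(r²−h²) = √(7²−2.68²) = 6.467; Taking the first minus the rest: starting from the r=9.5 cylinder, the r=7 sphere at (2.5, 0.5) lies wholly inside it (removes its full 128.02 mm² and its 40.37 mm outline becomes a hole wall) — 1 connected region with 1 hole. The result has 1 disconnected region.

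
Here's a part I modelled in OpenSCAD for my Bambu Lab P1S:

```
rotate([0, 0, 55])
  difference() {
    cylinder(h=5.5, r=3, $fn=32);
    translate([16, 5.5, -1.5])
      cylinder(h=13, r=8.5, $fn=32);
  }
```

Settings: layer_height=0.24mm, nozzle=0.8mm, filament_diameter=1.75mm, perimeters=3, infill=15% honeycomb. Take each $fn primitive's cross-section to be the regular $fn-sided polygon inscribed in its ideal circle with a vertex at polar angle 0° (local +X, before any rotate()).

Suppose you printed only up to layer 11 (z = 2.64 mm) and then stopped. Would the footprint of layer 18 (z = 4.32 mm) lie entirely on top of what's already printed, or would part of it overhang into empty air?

entirely on top

Compare the two slices. At z = 2.64: the r=3 cylinder gives a regular 32-gon of circumradius 3 (constant along its height) (area = (32/2)·3.000²·sin(360°/32) = 28.09 mm²); the r=8.5 cylinder at (16, 5.5) contributes a regular 32-gon of circumradius 8.5 (area = (32/2)·8.500²·sin(360°/32) = 225.52 mm²); Taking the first minus the rest: starting from the r=3 cylinder (28.09 mm²), the r=8.5 cylinder at (16, 5.5) misses the remaining region (no effect) — area = 28.09 mm²; (whole slice rotated 55° about Z — lengths, areas and connectivity unchanged). At z = 4.32: the r=3 cylinder gives a regular 32-gon of circumradius 3 (constant along its height) (area = (32/2)·3.000²·sin(360°/32) = 28.09 mm²); the r=8.5 cylinder at (16, 5.5) gives a regular 32-gon of circumradius 8.5 (constant along its height) (area = (32/2)·8.500²·sin(360°/32) = 225.52 mm²); Subtracting the remaining from the first: starting from the r=3 cylinder (28.09 mm²), the r=8.5 cylinder at (16, 5.5) misses the remaining region (no effect) — area = 28.09 mm²; (whole slice rotated 55° about Z — lengths, areas and connectivity unchanged). Checking containment: the cross-section at z = 4.32 is a subset of the cross-section at z = 2.64.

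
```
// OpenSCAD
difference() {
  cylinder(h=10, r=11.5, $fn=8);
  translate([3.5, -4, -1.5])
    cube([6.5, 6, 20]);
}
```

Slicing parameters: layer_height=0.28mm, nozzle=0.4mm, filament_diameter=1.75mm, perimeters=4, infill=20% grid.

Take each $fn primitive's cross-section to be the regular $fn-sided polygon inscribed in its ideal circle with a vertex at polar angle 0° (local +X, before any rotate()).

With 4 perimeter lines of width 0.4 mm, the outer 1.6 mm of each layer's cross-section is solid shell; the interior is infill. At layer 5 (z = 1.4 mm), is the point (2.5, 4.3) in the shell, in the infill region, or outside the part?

At z = 1.4 mm: the r=11.5 cylinder gives a regular 8-gon of circumradius 11.5 (constant along its height); the cube at (3.5, -4) (footprint 6.5×6) is included at this height; Subtracting the remaining from the first: starting from the r=11.5 cylinder, the 6.5×6 cube at (3.5, -4) partially overlaps it — only the 38.97 mm² overlap (of its 39.00 mm²) is removed, clipping the outline — 1 connected region. Overall, the cross-section is a single solid region. The nearest boundary edge runs (10.00, 2.00)→(3.50, 2.00); distance from the point to it = 2.51 mm. The point is inside the cross-section and 2.51 mm from the nearest boundary — more than the 1.6 mm shell width (4 × 0.4), so it's in the infill interior.

infill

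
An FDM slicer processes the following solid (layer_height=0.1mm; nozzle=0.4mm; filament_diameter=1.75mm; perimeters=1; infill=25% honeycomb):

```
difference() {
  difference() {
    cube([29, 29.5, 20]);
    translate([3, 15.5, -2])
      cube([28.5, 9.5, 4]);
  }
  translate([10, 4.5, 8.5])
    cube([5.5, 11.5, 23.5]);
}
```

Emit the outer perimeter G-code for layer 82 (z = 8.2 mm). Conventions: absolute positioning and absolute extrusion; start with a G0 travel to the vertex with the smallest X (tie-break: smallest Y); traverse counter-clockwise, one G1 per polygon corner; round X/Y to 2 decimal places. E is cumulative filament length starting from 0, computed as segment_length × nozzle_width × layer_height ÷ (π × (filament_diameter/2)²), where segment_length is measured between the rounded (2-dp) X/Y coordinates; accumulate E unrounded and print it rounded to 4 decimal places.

G0 X0.00 Y0.00 Z8.20
G1 X29.00 Y0.00 E0.4823
G1 X29.00 Y29.50 E0.9729
G1 X0.00 Y29.50 E1.4551
G1 X0.00 Y0.00 E1.9457

At z = 8.2 mm: the cube (footprint 29×29.5) is included at this height; the cube at (3, 15.5) does not reach this height (z outside [-2, 2]); Subtracting the remaining from the first: none of the subtracted shapes is present at this height, so the 29×29.5 cube is unchanged — 1 connected region; the cube at (10, 4.5) is not intersected at this z (z outside [8.5, 32]); Subtracting the remaining from the first: none of the subtracted shapes is present at this height, so the result so far is unchanged — 1 connected region. The outline is a single polygon with 4 vertices. Extrusion per mm of travel: 0.4 × 0.1 / (π × 0.875²) = 0.016630. Accumulating E over each segment gives final E = 1.9457.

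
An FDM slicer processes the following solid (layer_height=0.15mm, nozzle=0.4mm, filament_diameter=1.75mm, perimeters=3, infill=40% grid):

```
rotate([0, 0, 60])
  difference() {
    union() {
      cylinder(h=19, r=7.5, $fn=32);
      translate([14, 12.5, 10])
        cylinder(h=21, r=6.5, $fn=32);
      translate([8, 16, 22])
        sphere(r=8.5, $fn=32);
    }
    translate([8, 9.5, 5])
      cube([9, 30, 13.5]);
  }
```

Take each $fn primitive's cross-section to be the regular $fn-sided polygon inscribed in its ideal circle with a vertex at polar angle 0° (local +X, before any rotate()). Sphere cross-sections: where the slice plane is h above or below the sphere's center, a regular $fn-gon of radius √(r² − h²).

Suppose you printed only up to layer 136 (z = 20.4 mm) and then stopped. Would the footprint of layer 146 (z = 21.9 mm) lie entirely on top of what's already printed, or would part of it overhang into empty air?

Compare the two slices. At z = 20.4: the cylinder does not reach this height (z outside [0, 19]); the cylinder at (14, 12.5): section is a regular 32-gon, circumradius r=6.5 (area = (32/2)·6.500²·sin(360°/32) = 131.88 mm²); the sphere at (8, 16): section is a regular 32-gon, circumradius = √(r²−h²) = √(8.5²−1.6²) = 8.348 (area = (32/2)·8.348²·sin(360°/32) = 217.53 mm²); Combining (union): the regions partially overlap — summed areas 349.41 mm² minus the doubly-counted overlap 71.78 mm² gives 277.64 mm² — area = 277.64 mm²; the cube at (8, 9.5) does not reach this height (z outside [5, 18.5]); Taking the first minus the rest: none of the subtracted shapes is present at this height, so the result so far is unchanged — area = 277.64 mm²; (whole slice rotated 60° about Z — lengths, areas and connectivity unchanged). At z = 21.9: the cylinder does not reach this height (z outside [0, 19]); the cylinder at (14, 12.5): section is a regular 32-gon, circumradius r=6.5 (area = (32/2)·6.500²·sin(360°/32) = 131.88 mm²); the r=8.5 sphere at (8, 16) slices to a regular 32-gon of circumradius 8.499 (√(r²−h²) with h=0.1 from center) (area = (32/2)·8.499²·sin(360°/32) = 225.49 mm²); Taking the union: the regions partially overlap — summed areas 357.37 mm² minus the doubly-counted overlap 73.93 mm² gives 283.44 mm² — area = 283.44 mm²; the cube at (8, 9.5) is absent (z outside [5, 18.5]); Subtracting the remaining from the first: none of the subtracted shapes is present at this height, so the result so far is unchanged — area = 283.44 mm²; (rotated 60° about Z; rotation is an isometry so areas/perimeters/island counts are preserved). Checking containment: at z = 21.9 the cross-section extends beyond the z = 20.4 cross-section by about 5.80 mm².

part overhangs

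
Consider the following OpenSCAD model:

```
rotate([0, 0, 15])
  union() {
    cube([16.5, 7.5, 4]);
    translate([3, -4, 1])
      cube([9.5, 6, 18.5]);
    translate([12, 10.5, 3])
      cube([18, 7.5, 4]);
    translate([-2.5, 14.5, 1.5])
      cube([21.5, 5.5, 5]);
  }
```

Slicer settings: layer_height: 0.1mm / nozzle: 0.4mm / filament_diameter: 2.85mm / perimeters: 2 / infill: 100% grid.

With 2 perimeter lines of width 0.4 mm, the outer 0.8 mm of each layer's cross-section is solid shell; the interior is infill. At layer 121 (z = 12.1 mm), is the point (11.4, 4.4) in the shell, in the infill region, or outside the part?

shell

At z = 12.1 mm: the cube is not intersected at this z (z outside [0, 4]); the cube at (3, -4) (footprint 9.5×6) is included at this height; the cube at (12, 10.5) does not reach this height (z outside [3, 7]); the cube at (-2.5, 14.5) is not intersected at this z (z outside [1.5, 6.5]); Taking the union: only the 9.5×6 cube at (3, -4) is present, so the union is just that shape — 1 connected region; (rotated 15° about Z; rotation is an isometry so areas/perimeters/island counts are preserved). Overall, the cross-section is a single solid region. Undo the 15° rotation: the query point maps to (12.150, 1.300) in the un-rotated model frame. The nearest boundary edge runs (12.50, -4.00)→(12.50, 2.00); distance from the point to it = 0.35 mm. The point is inside the cross-section, 0.35 mm from the nearest boundary — within the 0.8 mm shell band (2 × 0.4).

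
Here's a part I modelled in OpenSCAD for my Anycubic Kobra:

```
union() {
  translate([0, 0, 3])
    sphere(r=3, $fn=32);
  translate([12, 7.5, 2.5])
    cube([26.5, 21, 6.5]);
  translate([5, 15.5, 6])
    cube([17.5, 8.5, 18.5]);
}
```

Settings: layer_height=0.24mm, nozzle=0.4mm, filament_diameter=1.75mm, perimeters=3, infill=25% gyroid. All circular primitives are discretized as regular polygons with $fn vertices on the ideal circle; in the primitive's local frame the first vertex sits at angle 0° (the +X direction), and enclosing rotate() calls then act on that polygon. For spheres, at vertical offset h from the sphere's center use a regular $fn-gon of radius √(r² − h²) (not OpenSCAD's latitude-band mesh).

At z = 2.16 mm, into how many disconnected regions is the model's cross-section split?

1

At z = 2.16 mm: the r=3 sphere contributes a regular 32-gon of circumradius √(3²−0.84²) = 2.880; the cube at (12, 7.5) does not reach this height (z outside [2.5, 9]); the cube at (5, 15.5) is not intersected at this z (z outside [6, 24.5]); Merging all regions: only the r=3 sphere is present, so the union is just that shape — 1 connected region. The result has 1 disconnected region.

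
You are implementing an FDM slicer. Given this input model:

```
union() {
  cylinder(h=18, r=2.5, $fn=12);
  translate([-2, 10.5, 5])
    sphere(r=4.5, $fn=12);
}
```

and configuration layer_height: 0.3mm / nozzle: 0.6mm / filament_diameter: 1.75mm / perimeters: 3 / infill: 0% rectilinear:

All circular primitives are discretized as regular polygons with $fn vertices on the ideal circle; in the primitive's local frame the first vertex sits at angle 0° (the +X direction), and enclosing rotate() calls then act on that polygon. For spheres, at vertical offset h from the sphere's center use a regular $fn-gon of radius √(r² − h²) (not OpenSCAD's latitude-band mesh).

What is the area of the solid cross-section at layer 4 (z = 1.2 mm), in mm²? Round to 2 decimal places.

At z = 1.2 mm: the r=2.5 cylinder contributes a regular 12-gon of circumradius 2.5 (area = (12/2)·2.500²·sin(360°/12) = 18.75 mm²); the r=4.5 sphere at (-2, 10.5) contributes a regular 12-gon of circumradius √(4.5²−3.8²) = 2.410 (area = (12/2)·2.410²·sin(360°/12) = 17.43 mm²); Taking the union: the 2 present regions are separate (no shared area or edge), so areas and boundary lengths simply add and each stays a separate island — area = 36.18 mm². Overall, the cross-section has 2 separate islands. Net area = 36.18 mm².

36.18 mm²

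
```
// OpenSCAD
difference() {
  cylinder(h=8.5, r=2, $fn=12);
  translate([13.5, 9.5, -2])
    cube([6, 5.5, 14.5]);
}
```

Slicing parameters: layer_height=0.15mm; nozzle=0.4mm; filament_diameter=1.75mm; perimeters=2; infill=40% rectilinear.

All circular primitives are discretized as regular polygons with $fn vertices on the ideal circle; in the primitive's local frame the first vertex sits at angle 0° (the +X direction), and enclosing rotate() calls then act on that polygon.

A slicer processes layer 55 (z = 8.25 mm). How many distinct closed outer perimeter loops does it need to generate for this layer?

At z = 8.25 mm: the r=2 cylinder gives a regular 12-gon of circumradius 2 (constant along its height); the cube at (13.5, 9.5) is present — its section is the full 6×5.5 rectangle; Subtracting the remaining from the first: starting from the r=2 cylinder, the 6×5.5 cube at (13.5, 9.5) misses the remaining region (no effect) — 1 connected region. The result has 1 disconnected region.

1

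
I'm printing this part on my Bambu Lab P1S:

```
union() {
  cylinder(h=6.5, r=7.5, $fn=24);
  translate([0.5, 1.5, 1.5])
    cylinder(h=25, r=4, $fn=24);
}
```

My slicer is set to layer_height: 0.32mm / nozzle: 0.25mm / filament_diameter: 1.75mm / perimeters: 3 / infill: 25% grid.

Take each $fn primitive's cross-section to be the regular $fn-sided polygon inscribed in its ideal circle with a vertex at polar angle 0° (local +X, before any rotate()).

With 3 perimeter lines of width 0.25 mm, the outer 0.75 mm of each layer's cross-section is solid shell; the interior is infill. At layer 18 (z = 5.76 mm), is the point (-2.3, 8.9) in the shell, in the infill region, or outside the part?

At z = 5.76 mm: the r=7.5 cylinder contributes a regular 24-gon of circumradius 7.5; the r=4 cylinder at (0.5, 1.5) gives a regular 24-gon of circumradius 4 (constant along its height); Merging all regions: the r=4 cylinder at (0.5, 1.5) lies entirely inside the r=7.5 cylinder, so the union is just the r=7.5 cylinder — 1 connected region. Overall, the cross-section is a single solid region. The nearest boundary edge runs (-3.75, 6.50)→(-1.94, 7.24); distance from the point to it = 1.69 mm. The point is not inside any of the regions above, so it lies outside the cross-section (1.69 mm from the nearest boundary).

outside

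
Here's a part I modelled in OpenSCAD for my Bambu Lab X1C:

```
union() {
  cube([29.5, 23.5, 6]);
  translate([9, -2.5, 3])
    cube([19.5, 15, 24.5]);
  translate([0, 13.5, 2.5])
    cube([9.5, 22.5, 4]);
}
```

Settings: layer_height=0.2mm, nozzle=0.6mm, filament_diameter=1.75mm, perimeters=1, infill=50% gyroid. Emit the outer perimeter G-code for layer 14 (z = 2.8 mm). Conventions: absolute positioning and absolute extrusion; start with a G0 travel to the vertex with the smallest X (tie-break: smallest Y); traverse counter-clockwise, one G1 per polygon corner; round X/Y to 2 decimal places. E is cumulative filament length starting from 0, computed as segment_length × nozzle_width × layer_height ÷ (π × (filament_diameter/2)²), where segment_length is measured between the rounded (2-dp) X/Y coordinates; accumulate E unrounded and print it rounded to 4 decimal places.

G0 X0.00 Y0.00 Z2.80
G1 X29.50 Y0.00 E1.4718
G1 X29.50 Y23.50 E2.6442
G1 X9.50 Y23.50 E3.6420
G1 X9.50 Y36.00 E4.2656
G1 X0.00 Y36.00 E4.7396
G1 X0.00 Y0.00 E6.5356

At z = 2.8 mm: the cube is present — its section is the full 29.5×23.5 rectangle; the cube at (9, -2.5) is absent (z outside [3, 27.5]); the cube at (0, 13.5) is present — its section is the full 9.5×22.5 rectangle; Combining (union): the regions partially overlap (shared area 95.00 mm²), so overlapping operands fuse into one piece — 1 connected region. The outline is a single polygon with 6 vertices. Extrusion per mm of travel: 0.6 × 0.2 / (π × 0.875²) = 0.049890. Accumulating E over each segment gives final E = 6.5356.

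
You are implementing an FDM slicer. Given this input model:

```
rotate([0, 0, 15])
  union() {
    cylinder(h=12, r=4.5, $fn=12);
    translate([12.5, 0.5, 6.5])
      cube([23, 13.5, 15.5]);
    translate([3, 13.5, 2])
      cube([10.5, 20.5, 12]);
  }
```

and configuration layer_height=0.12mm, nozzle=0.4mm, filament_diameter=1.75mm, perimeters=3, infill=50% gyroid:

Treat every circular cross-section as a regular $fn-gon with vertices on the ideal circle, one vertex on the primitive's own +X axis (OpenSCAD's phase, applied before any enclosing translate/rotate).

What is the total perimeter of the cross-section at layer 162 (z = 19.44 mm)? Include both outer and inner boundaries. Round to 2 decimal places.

At z = 19.44 mm: the cylinder is not intersected at this z (z outside [0, 12]); the cube at (12.5, 0.5) (footprint 23×13.5) is included at this height (perimeter 73.00 mm); the cube at (3, 13.5) is absent (z outside [2, 14]); Merging all regions: only the 23×13.5 cube at (12.5, 0.5) is present, so the union is just that shape — boundary = 73.00 mm; (rotated 15° about Z; rotation is an isometry so areas/perimeters/island counts are preserved). Overall, the cross-section is a single solid region. Total boundary length (outer) = 73.00 mm.

73.00 mm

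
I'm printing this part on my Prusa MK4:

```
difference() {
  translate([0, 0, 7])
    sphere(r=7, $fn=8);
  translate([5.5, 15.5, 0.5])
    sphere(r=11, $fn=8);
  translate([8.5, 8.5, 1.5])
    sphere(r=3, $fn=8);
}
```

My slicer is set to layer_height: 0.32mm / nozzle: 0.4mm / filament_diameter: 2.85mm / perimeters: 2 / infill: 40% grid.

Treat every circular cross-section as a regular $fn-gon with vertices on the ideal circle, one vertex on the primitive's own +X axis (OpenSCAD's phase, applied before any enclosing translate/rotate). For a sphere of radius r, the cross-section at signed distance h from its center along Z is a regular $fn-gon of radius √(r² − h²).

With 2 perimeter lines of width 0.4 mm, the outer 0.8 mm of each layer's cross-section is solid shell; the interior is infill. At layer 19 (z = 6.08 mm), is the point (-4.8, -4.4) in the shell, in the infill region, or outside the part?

shell

At z = 6.08 mm: the r=7 sphere contributes a regular 8-gon of circumradius √(7²−0.92²) = 6.939; the r=11 sphere at (5.5, 15.5) contributes a regular 8-gon of circumradius √(11²−5.58²) = 9.480; the sphere at (8.5, 8.5) does not reach this height (|z−center|=4.580 > r=3); After the difference (first − rest): starting from the r=7 sphere, the r=11 sphere at (5.5, 15.5) misses the remaining region (no effect) — 1 connected region. Overall, the cross-section is a single solid region. The nearest boundary edge runs (-4.91, -4.91)→(-6.94, 0.00); distance from the point to it = 0.29 mm. The point is inside the cross-section, 0.29 mm from the nearest boundary — within the 0.8 mm shell band (2 × 0.4).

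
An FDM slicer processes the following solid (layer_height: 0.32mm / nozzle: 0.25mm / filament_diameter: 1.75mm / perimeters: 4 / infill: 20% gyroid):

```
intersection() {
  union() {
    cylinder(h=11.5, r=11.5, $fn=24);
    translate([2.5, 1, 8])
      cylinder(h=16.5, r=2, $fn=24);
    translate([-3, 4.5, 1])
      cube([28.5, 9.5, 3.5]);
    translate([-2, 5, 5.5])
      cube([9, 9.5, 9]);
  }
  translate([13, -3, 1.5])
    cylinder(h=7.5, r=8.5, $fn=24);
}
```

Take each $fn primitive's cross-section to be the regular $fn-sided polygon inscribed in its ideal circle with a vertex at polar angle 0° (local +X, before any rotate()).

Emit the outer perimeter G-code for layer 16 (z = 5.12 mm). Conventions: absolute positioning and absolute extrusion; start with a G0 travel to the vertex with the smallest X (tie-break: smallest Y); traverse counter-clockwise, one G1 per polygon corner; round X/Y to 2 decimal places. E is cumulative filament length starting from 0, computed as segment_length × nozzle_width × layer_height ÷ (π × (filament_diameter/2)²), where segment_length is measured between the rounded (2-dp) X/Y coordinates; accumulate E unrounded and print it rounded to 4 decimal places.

At z = 5.12 mm: the cylinder: section is a regular 24-gon, circumradius r=11.5; the cylinder at (2.5, 1) does not reach this height (z outside [8, 24.5]); the cube at (-3, 4.5) does not reach this height (z outside [1, 4.5]); the cube at (-2, 5) does not reach this height (z outside [5.5, 14.5]); Combining (union): only the r=11.5 cylinder is present, so the union is just that shape — 1 connected region; the r=8.5 cylinder at (13, -3) contributes a regular 24-gon of circumradius 8.5; Keeping only the common overlap: the r=8.5 cylinder at (13, -3) partially overlaps that combined region; clipping to the common part keeps 65.56 mm² — 1 connected region. The outline is a single polygon with 14 vertices. Extrusion per mm of travel: 0.25 × 0.32 / (π × 0.875²) = 0.033260. Accumulating E over each segment gives final E = 1.0912.

G0 X4.50 Y-3.00 Z5.12
G1 X4.79 Y-5.20 E0.0738
G1 X5.64 Y-7.25 E0.1476
G1 X6.99 Y-9.01 E0.2214
G1 X8.13 Y-8.13 E0.2693
G1 X9.96 Y-5.75 E0.3691
G1 X11.11 Y-2.98 E0.4689
G1 X11.50 Y0.00 E0.5689
G1 X11.11 Y2.98 E0.6688
G1 X10.27 Y4.99 E0.7413
G1 X8.75 Y4.36 E0.7960
G1 X6.99 Y3.01 E0.8698
G1 X5.64 Y1.25 E0.9436
G1 X4.79 Y-0.80 E1.0174
G1 X4.50 Y-3.00 E1.0912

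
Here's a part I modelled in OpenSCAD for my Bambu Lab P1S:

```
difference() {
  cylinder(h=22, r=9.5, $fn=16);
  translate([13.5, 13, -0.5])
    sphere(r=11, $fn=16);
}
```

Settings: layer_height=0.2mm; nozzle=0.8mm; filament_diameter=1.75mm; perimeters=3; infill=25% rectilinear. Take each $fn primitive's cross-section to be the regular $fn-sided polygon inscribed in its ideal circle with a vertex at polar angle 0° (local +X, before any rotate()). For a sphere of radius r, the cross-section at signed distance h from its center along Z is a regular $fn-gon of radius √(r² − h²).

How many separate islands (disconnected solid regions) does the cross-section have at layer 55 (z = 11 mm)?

1

At z = 11 mm: the r=9.5 cylinder gives a regular 16-gon of circumradius 9.5 (constant along its height); the sphere at (13.5, 13) does not reach this height (|z−center|=11.500 > r=11); After the difference (first − rest): none of the subtracted shapes is present at this height, so the r=9.5 cylinder is unchanged — 1 connected region. Overall, the cross-section is a single solid region. Island count = 1.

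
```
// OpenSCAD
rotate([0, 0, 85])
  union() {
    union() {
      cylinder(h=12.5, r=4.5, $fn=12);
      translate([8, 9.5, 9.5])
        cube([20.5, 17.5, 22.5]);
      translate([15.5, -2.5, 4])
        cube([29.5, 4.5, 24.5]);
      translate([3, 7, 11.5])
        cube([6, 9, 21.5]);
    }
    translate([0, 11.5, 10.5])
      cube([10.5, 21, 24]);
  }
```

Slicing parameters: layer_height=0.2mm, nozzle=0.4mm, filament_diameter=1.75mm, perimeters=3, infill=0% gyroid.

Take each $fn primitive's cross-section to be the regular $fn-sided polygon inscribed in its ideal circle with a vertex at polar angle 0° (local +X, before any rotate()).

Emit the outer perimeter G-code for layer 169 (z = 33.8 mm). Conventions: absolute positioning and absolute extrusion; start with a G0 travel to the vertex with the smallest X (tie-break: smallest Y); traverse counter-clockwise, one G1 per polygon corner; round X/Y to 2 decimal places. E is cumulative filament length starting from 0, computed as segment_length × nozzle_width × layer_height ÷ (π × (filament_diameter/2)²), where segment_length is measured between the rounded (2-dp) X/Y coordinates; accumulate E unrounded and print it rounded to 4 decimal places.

At z = 33.8 mm: the cylinder is not intersected at this z (z outside [0, 12.5]); the cube at (8, 9.5) is not intersected at this z (z outside [9.5, 32]); the cube at (15.5, -2.5) is not intersected at this z (z outside [4, 28.5]); the cube at (3, 7) is not intersected at this z (z outside [11.5, 33]); Combining (union): nothing is present at this height; the cube at (0, 11.5) (footprint 10.5×21) is included at this height; Taking the union: only the 10.5×21 cube at (0, 11.5) is present, so the union is just that shape — 1 connected region; (rotated 85° about Z; rotation is an isometry so areas/perimeters/island counts are preserved). The outline is a single polygon with 4 vertices. Extrusion per mm of travel: 0.4 × 0.2 / (π × 0.875²) = 0.033260. Accumulating E over each segment gives final E = 2.0954.

G0 X-32.38 Y2.83 Z33.80
G1 X-11.46 Y1.00 E0.6985
G1 X-10.54 Y11.46 E1.0477
G1 X-31.46 Y13.29 E1.7462
G1 X-32.38 Y2.83 E2.0954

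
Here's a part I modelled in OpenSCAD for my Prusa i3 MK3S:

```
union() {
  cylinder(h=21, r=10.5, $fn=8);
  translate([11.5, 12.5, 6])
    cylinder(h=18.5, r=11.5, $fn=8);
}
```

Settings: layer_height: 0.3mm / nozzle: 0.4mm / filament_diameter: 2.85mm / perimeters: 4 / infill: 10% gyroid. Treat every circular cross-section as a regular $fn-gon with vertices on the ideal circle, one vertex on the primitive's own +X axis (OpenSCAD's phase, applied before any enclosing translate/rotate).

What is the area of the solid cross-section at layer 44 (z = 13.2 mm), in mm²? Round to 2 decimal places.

At z = 13.2 mm: the r=10.5 cylinder gives a regular 8-gon of circumradius 10.5 (constant along its height) (area = (8/2)·10.500²·sin(360°/8) = 311.83 mm²); the r=11.5 cylinder at (11.5, 12.5) gives a regular 8-gon of circumradius 11.5 (constant along its height) (area = (8/2)·11.500²·sin(360°/8) = 374.06 mm²); Merging all regions: the regions partially overlap — summed areas 685.89 mm² minus the doubly-counted overlap 30.43 mm² gives 655.46 mm² — area = 655.46 mm². Overall, the cross-section is a single solid region. Net area = 655.46 mm².

655.46 mm²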